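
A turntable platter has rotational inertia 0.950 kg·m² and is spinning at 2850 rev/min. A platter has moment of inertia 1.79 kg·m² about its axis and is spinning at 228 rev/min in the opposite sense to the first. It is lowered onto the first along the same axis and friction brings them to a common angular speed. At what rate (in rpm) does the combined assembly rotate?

No external torque acts about the common axis, so total angular momentum is conserved.
Taking A's sense as positive: L = (0.9500)(2850) − (1.790)(228) = 2299 kg·m²·rpm.
Combined I = 0.9500 + 1.790 = 2.740 kg·m².
ω_f = L / I = 2299 / 2.740 = 839.2 rpm.

|ω_f| ≈ 839 rpm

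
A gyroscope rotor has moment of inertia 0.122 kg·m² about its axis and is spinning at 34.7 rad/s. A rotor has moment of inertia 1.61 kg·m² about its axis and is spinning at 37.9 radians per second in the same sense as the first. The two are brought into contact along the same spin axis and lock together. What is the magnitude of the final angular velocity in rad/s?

No external torque acts about the common axis, so total angular momentum is conserved.
Taking A's sense as positive: L = (0.1220)(34.7) + (1.610)(37.9) = 65.25 kg·m²·rad/s.
Combined I = 0.1220 + 1.610 = 1.732 kg·m².
ω_f = L / I = 65.25 / 1.732 = 37.67 rad/s.

|ω_f| ≈ 37.7 rad/s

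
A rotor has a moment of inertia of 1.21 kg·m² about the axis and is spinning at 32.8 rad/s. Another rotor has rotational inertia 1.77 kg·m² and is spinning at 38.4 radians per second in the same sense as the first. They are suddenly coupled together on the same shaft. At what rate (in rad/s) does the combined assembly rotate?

The coupling torques are internal; angular momentum about the shared axis is conserved.
Taking A's sense as positive: L = (1.210)(32.8) + (1.770)(38.4) = 107.7 kg·m²·rad/s.
Combined I = 1.210 + 1.770 = 2.980 kg·m².
ω_f = L / I = 107.7 / 2.980 = 36.13 rad/s.

|ω_f| ≈ 36.1 rad/s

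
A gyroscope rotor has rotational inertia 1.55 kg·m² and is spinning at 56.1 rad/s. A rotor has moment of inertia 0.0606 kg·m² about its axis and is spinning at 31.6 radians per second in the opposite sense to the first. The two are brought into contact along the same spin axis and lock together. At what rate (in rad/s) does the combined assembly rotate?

|ω_f| ≈ 52.8 rad/s

No external torque acts about the common axis, so total angular momentum is conserved.
Taking A's sense as positive: L = (1.550)(56.1) − (0.06060)(31.6) = 85.04 kg·m²·rad/s.
Combined I = 1.550 + 0.06060 = 1.611 kg·m².
ω_f = L / I = 85.04 / 1.611 = 52.80 rad/s.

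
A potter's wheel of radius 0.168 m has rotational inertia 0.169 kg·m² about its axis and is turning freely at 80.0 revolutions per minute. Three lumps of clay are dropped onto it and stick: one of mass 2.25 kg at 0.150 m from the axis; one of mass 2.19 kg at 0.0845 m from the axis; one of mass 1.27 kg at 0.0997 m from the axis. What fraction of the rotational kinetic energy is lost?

The added mass arrives with no angular momentum about the axis, and any external torque about the axis is negligible, so the system's angular momentum is conserved.
Added inertia Σmr² = (2.25)(0.150)² + (2.19)(0.0845)² + (1.27)(0.0997)² = 0.07889 kg·m²; I_f = 0.1690 + 0.07889 = 0.2479 kg·m².
ω_f = I_p ω_i / I_f = (0.1690)(80.0) / 0.2479 = 54.54 rpm.
KE_i = ½(0.1690)(8.378 rad/s)² = 5.931 J; KE_f = ½(0.2479)(5.712)² = 4.043 J.
Fraction lost = 0.3182.

fraction ≈ 0.318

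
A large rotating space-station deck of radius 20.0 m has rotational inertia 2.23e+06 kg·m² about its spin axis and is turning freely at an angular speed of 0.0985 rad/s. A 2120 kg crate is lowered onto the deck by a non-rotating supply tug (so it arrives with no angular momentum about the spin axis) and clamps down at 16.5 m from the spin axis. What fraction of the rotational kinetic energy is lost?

The added mass arrives with no angular momentum about the spin axis, and any external torque about the spin axis is negligible, so the system's angular momentum is conserved.
Added inertia Σmr² = (2120)(16.5)² = 5.772e+05 kg·m²; I_f = 2.230e+06 + 5.772e+05 = 2.807e+06 kg·m².
ω_f = I_p ω_i / I_f = (2.230e+06)(0.0985) / 2.807e+06 = 0.07825 rad/s.
KE_i = ½(2.230e+06)(0.09850 rad/s)² = 10820 J; KE_f = ½(2.807e+06)(0.07825)² = 8594 J.
Fraction lost = 0.2056.

fraction ≈ 0.206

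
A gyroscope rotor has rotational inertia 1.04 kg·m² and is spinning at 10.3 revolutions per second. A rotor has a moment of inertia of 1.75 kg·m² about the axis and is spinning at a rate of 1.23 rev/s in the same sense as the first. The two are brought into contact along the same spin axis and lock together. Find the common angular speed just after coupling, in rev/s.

|ω_f| ≈ 4.61 rev/s

The coupling torques are internal; angular momentum about the shared axis is conserved.
Taking A's sense as positive: L = (1.040)(10.3) + (1.750)(1.23) = 12.86 kg·m²·rev/s.
Combined I = 1.040 + 1.750 = 2.790 kg·m².
ω_f = L / I = 12.86 / 2.790 = 4.611 rev/s.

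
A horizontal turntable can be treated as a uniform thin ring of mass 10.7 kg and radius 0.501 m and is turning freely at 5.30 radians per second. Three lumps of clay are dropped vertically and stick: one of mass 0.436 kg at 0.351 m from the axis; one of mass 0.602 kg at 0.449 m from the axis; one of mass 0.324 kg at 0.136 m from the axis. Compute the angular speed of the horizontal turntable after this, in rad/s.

ω_f ≈ 4.97 rad/s

The added mass arrives with no angular momentum about the axis, and any external torque about the axis is negligible, so the system's angular momentum is conserved.
I_p = (10.7)(0.501)² = 2.686 kg·m².
Added inertia Σmr² = (0.436)(0.351)² + (0.602)(0.449)² + (0.324)(0.136)² = 0.1811 kg·m²; I_f = 2.686 + 0.1811 = 2.867 kg·m².
ω_f = I_p ω_i / I_f = (2.686)(5.30) / 2.867 = 4.965 rad/s.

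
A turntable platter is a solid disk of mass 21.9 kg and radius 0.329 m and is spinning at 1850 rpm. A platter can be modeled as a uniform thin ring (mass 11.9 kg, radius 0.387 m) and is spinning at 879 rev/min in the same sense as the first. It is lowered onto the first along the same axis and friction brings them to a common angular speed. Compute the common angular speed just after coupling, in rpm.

The coupling torques are internal; angular momentum about the shared axis is conserved.
Moments of inertia: I_A = ½(21.9)(0.329)² = 1.185 kg·m²; I_B = (11.9)(0.387)² = 1.782 kg·m².
Taking A's sense as positive: L = (1.185)(1850) + (1.782)(879) = 3759 kg·m²·rpm.
Combined I = 1.185 + 1.782 = 2.967 kg·m².
ω_f = L / I = 3759 / 2.967 = 1267 rpm.

|ω_f| ≈ 1270 rpm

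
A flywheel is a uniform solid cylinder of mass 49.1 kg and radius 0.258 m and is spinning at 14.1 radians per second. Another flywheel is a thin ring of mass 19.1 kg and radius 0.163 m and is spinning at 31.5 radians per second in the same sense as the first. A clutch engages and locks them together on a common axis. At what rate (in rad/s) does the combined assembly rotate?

The coupling torques are internal; angular momentum about the shared axis is conserved.
Moments of inertia: I_A = ½(49.1)(0.258)² = 1.634 kg·m²; I_B = (19.1)(0.163)² = 0.5075 kg·m².
Taking A's sense as positive: L = (1.634)(14.1) + (0.5075)(31.5) = 39.03 kg·m²·rad/s.
Combined I = 1.634 + 0.5075 = 2.142 kg·m².
ω_f = L / I = 39.03 / 2.142 = 18.22 rad/s.

|ω_f| ≈ 18.2 rad/s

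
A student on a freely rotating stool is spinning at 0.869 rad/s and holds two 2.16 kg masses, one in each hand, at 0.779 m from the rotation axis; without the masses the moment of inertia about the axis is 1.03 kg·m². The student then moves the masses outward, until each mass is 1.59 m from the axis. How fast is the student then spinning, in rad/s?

With no external torque about the axis, L is conserved: I₁ω₁ = I₂ω₂.
I₁ = 1.03 + 2(2.16)(0.779)² = 3.652 kg·m²; I₂ = 1.03 + 2(2.16)(1.59)² = 11.95 kg·m².
ω₂ = I₁ω₁ / I₂ = (3.652)(0.869 rad/s) / (11.95) = 0.2655 rad/s.

ω₂ ≈ 0.266 rad/s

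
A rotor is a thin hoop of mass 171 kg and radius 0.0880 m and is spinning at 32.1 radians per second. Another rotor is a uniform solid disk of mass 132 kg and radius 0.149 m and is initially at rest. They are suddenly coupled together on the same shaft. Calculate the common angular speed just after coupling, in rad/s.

No external torque acts about the common axis, so total angular momentum is conserved.
Moments of inertia: I_A = (171)(0.0880)² = 1.324 kg·m²; I_B = ½(132)(0.149)² = 1.465 kg·m².
Taking A's sense as positive: L = (1.324)(32.1) = 42.51 kg·m²·rad/s.
Combined I = 1.324 + 1.465 = 2.789 kg·m².
ω_f = L / I = 42.51 / 2.789 = 15.24 rad/s.

|ω_f| ≈ 15.2 rad/s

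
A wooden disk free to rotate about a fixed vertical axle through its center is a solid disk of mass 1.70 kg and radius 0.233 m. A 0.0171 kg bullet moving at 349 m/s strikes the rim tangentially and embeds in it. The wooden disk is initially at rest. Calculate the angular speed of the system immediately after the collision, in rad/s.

About the axle the impulsive forces during the collision are internal, so angular momentum about that axis is conserved.
I_p = ½(1.70)(0.233)² = 0.04615 kg·m². Taking the sense of the bullet's angular momentum as positive, L_{bullet} = m v R = (0.0171)(349)(0.233) = 1.391 kg·m²/s.
L_i = 0 + 1.391 = 1.391 kg·m²/s.
After sticking, I_f = I_p + m R² = 0.04615 + (0.0171)(0.233)² = 0.04707 kg·m².
ω_f = L_i / I_f = 1.391 / 0.04707 = 29.54 rad/s.

|ω_f| ≈ 29.5 rad/s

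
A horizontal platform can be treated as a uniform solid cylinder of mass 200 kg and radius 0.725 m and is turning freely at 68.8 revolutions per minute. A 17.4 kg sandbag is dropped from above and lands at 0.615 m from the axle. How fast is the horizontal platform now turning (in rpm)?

No external torque acts about the axle; L_before = L_after.
I_p = ½(200)(0.725)² = 52.56 kg·m².
Added inertia Σmr² = (17.4)(0.615)² = 6.581 kg·m²; I_f = 52.56 + 6.581 = 59.14 kg·m².
ω_f = I_p ω_i / I_f = (52.56)(68.8) / 59.14 = 61.14 rpm.

ω_f ≈ 61.1 rpm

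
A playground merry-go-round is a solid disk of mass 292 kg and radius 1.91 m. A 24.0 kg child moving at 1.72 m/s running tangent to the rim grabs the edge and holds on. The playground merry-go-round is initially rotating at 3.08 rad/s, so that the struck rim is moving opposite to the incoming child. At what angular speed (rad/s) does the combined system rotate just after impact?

|ω_f| ≈ 2.52 rad/s

The axle reaction passes through the axle and exerts no torque about it; angular momentum about the axle is conserved through the impact.
I_p = ½(292)(1.91)² = 532.6 kg·m². Taking the sense of the child's angular momentum as positive, L_{child} = m v R = (24.0)(1.72)(1.91) = 78.84 kg·m²/s.
L_i = −I_p ω_p + m v R = −(532.6)(3.08) + 78.84 = -1562 kg·m²/s.
After sticking, I_f = I_p + m R² = 532.6 + (24.0)(1.91)² = 620.2 kg·m².
ω_f = L_i / I_f = -1562 / 620.2 = -2.518 rad/s.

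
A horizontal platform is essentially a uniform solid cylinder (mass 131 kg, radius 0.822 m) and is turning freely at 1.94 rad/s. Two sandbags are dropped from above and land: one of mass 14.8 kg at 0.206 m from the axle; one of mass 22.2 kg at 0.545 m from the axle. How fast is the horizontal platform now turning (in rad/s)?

ω_f ≈ 1.67 rad/s

The added mass arrives with no angular momentum about the axle, and any external torque about the axle is negligible, so the system's angular momentum is conserved.
I_p = ½(131)(0.822)² = 44.26 kg·m².
Added inertia Σmr² = (14.8)(0.206)² + (22.2)(0.545)² = 7.222 kg·m²; I_f = 44.26 + 7.222 = 51.48 kg·m².
ω_f = I_p ω_i / I_f = (44.26)(1.94) / 51.48 = 1.668 rad/s.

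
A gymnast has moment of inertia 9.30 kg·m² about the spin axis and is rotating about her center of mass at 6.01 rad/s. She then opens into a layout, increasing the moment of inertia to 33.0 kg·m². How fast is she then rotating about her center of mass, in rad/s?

ω₂ ≈ 1.69 rad/s

No external torque acts about the spin axis, so angular momentum is conserved.
ω₂ = I₁ω₁ / I₂ = (9.300)(6.01 rad/s) / (33.00) = 1.694 rad/s.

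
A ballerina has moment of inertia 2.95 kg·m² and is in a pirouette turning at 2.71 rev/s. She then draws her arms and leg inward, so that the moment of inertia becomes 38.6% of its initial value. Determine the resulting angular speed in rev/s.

No external torque acts about the spin axis, so angular momentum is conserved.
I₂ = 0.386 × 2.95 = 1.139 kg·m².
ω₂ = I₁ω₁ / I₂ = (2.950)(2.71 rev/s) / (1.139) = 7.021 rev/s.

ω₂ ≈ 7.02 rev/s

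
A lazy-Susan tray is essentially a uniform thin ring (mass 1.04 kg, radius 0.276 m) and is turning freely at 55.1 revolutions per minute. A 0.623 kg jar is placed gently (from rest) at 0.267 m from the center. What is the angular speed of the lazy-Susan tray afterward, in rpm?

ω_f ≈ 35.3 rpm

The added mass arrives with no angular momentum about the center, and any external torque about the center is negligible, so the system's angular momentum is conserved.
I_p = (1.04)(0.276)² = 0.07922 kg·m².
Added inertia Σmr² = (0.623)(0.267)² = 0.04441 kg·m²; I_f = 0.07922 + 0.04441 = 0.1236 kg·m².
ω_f = I_p ω_i / I_f = (0.07922)(55.1) / 0.1236 = 35.31 rpm.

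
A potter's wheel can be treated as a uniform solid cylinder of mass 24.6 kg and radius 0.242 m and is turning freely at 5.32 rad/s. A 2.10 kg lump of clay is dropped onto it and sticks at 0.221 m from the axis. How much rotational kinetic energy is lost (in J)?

The added mass arrives with no angular momentum about the axis, and any external torque about the axis is negligible, so the system's angular momentum is conserved.
I_p = ½(24.6)(0.242)² = 0.7203 kg·m².
Added inertia Σmr² = (2.10)(0.221)² = 0.1026 kg·m²; I_f = 0.7203 + 0.1026 = 0.8229 kg·m².
ω_f = I_p ω_i / I_f = (0.7203)(5.32) / 0.8229 = 4.657 rad/s.
KE_i = ½(0.7203)(5.320 rad/s)² = 10.19 J; KE_f = ½(0.8229)(4.657)² = 8.923 J.

energy lost ≈ 1.27 J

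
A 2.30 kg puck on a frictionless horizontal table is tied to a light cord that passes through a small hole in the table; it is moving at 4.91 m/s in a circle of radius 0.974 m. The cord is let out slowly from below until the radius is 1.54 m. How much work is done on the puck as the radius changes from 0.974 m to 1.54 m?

The only horizontal force on the mass is along the cord (radial), so it exerts no torque about the hole and angular momentum m v r is conserved.
v₂ = v₁ r₁ / r₂ = (4.91)(0.974) / (1.54) = 3.105 m/s.
W = ΔKE = ½m(v₂² − v₁²) = -16.63 J.

W ≈ -16.6 J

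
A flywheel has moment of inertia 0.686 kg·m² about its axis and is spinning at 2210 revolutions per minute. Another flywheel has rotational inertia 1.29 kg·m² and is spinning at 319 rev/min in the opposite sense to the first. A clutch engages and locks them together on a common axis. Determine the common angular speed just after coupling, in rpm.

The coupling torques are internal; angular momentum about the shared axis is conserved.
Taking A's sense as positive: L = (0.6860)(2210) − (1.290)(319) = 1105 kg·m²·rpm.
Combined I = 0.6860 + 1.290 = 1.976 kg·m².
ω_f = L / I = 1105 / 1.976 = 559.0 rpm.

|ω_f| ≈ 559 rpm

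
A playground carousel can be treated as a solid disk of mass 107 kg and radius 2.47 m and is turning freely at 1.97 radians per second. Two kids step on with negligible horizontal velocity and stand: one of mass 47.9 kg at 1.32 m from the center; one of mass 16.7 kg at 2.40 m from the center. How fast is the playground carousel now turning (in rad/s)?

The added mass arrives with no angular momentum about the center, and any external torque about the center is negligible, so the system's angular momentum is conserved.
I_p = ½(107)(2.47)² = 326.4 kg·m².
Added inertia Σmr² = (47.9)(1.32)² + (16.7)(2.40)² = 179.7 kg·m²; I_f = 326.4 + 179.7 = 506.1 kg·m².
ω_f = I_p ω_i / I_f = (326.4)(1.97) / 506.1 = 1.271 rad/s.

ω_f ≈ 1.27 rad/s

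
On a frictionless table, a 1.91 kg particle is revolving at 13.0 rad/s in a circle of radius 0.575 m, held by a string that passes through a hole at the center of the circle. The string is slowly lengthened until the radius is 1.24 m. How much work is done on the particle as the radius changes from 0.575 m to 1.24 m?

W ≈ -41.9 J

The constraining force is radial, so m r² ω about the center is conserved.
ω₂ = ω₁ (r₁/r₂)² = (13.0)(0.575/1.24)² = 2.795 rad/s.
W = ΔKE = ½m(v₂² − v₁²) = -41.89 J.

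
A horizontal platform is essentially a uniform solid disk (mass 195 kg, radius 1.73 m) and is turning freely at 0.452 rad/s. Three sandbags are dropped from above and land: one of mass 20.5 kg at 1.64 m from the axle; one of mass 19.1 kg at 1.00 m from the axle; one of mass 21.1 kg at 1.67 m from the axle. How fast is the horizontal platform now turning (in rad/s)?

ω_f ≈ 0.310 rad/s

The added mass arrives with no angular momentum about the axle, and any external torque about the axle is negligible, so the system's angular momentum is conserved.
I_p = ½(195)(1.73)² = 291.8 kg·m².
Added inertia Σmr² = (20.5)(1.64)² + (19.1)(1.00)² + (21.1)(1.67)² = 133.1 kg·m²; I_f = 291.8 + 133.1 = 424.9 kg·m².
ω_f = I_p ω_i / I_f = (291.8)(0.452) / 424.9 = 0.3104 rad/s.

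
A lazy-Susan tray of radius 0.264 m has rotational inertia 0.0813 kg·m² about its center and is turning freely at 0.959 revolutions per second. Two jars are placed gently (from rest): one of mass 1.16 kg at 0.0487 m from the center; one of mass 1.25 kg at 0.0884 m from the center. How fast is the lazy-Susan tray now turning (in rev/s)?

No external torque acts about the center; L_before = L_after.
Added inertia Σmr² = (1.16)(0.0487)² + (1.25)(0.0884)² = 0.01252 kg·m²; I_f = 0.08130 + 0.01252 = 0.09382 kg·m².
ω_f = I_p ω_i / I_f = (0.08130)(0.959) / 0.09382 = 0.8310 rev/s.

ω_f ≈ 0.831 rev/s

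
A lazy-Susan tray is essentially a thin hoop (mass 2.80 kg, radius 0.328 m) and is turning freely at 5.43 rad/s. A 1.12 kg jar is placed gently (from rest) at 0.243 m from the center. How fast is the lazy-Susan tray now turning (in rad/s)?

The added mass arrives with no angular momentum about the center, and any external torque about the center is negligible, so the system's angular momentum is conserved.
I_p = (2.80)(0.328)² = 0.3012 kg·m².
Added inertia Σmr² = (1.12)(0.243)² = 0.06613 kg·m²; I_f = 0.3012 + 0.06613 = 0.3674 kg·m².
ω_f = I_p ω_i / I_f = (0.3012)(5.43) / 0.3674 = 4.452 rad/s.

ω_f ≈ 4.45 rad/s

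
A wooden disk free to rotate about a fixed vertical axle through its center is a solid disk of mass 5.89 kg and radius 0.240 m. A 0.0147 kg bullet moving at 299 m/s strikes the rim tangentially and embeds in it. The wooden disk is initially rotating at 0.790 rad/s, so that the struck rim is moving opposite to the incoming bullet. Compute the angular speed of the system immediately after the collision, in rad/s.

About the axle the impulsive forces during the collision are internal, so angular momentum about that axis is conserved.
I_p = ½(5.89)(0.240)² = 0.1696 kg·m². Taking the sense of the bullet's angular momentum as positive, L_{bullet} = m v R = (0.0147)(299)(0.240) = 1.055 kg·m²/s.
L_i = −I_p ω_p + m v R = −(0.1696)(0.790) + 1.055 = 0.9209 kg·m²/s.
After sticking, I_f = I_p + m R² = 0.1696 + (0.0147)(0.240)² = 0.1705 kg·m².
ω_f = L_i / I_f = 0.9209 / 0.1705 = 5.402 rad/s.

|ω_f| ≈ 5.40 rad/s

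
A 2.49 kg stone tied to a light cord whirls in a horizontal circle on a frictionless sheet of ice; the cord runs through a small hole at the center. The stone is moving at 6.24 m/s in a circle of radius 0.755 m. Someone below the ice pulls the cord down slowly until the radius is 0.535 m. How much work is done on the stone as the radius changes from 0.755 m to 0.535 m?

The only horizontal force on the mass is along the cord (radial), so it exerts no torque about the hole and angular momentum m v r is conserved.
v₂ = v₁ r₁ / r₂ = (6.24)(0.755) / (0.535) = 8.806 m/s.
W = ΔKE = ½m(v₂² − v₁²) = 48.07 J.

W ≈ 48.1 J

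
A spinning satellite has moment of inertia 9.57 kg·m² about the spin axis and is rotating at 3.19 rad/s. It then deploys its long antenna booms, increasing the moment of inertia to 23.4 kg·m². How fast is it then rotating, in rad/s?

ω₂ ≈ 1.30 rad/s

With no external torque about the axis, L is conserved: I₁ω₁ = I₂ω₂.
ω₂ = I₁ω₁ / I₂ = (9.570)(3.19 rad/s) / (23.40) = 1.305 rad/s.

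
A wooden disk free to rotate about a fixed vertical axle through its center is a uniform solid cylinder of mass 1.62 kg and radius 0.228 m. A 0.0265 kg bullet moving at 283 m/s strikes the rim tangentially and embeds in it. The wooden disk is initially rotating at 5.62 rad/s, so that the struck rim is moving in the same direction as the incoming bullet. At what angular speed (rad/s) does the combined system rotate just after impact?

About the axle the impulsive forces during the collision are internal, so angular momentum about that axis is conserved.
I_p = ½(1.62)(0.228)² = 0.04211 kg·m². Taking the sense of the bullet's angular momentum as positive, L_{bullet} = m v R = (0.0265)(283)(0.228) = 1.710 kg·m²/s.
L_i = +I_p ω_p + m v R = +(0.04211)(5.62) + 1.710 = 1.947 kg·m²/s.
After sticking, I_f = I_p + m R² = 0.04211 + (0.0265)(0.228)² = 0.04348 kg·m².
ω_f = L_i / I_f = 1.947 / 0.04348 = 44.76 rad/s.

|ω_f| ≈ 44.8 rad/s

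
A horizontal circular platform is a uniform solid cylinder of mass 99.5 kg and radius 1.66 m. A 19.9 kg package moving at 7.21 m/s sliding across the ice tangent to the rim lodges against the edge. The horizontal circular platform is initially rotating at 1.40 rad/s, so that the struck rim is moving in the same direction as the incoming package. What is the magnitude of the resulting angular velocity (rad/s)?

About the central axle the impulsive forces during the collision are internal, so angular momentum about that axis is conserved.
I_p = ½(99.5)(1.66)² = 137.1 kg·m². Taking the sense of the package's angular momentum as positive, L_{package} = m v R = (19.9)(7.21)(1.66) = 238.2 kg·m²/s.
L_i = +I_p ω_p + m v R = +(137.1)(1.40) + 238.2 = 430.1 kg·m²/s.
After sticking, I_f = I_p + m R² = 137.1 + (19.9)(1.66)² = 191.9 kg·m².
ω_f = L_i / I_f = 430.1 / 191.9 = 2.241 rad/s.

|ω_f| ≈ 2.24 rad/s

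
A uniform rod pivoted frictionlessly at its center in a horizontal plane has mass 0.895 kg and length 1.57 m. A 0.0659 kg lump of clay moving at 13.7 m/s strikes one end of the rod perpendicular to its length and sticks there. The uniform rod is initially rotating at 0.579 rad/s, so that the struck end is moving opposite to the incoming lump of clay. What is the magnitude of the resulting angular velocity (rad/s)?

About the pivot the impulsive forces during the collision are internal, so angular momentum about that axis is conserved.
I_p = (1/12)(0.895)(1.57)² = 0.1838 kg·m². Taking the sense of the lump of clay's angular momentum as positive, L_{lump} = m v R = (0.0659)(13.7)(1.57/2) = 0.7087 kg·m²/s.
L_i = −I_p ω_p + m v R = −(0.1838)(0.579) + 0.7087 = 0.6023 kg·m²/s.
After sticking, I_f = I_p + m R² = 0.1838 + (0.0659)(1.57/2)² = 0.2244 kg·m².
ω_f = L_i / I_f = 0.6023 / 0.2244 = 2.683 rad/s.

|ω_f| ≈ 2.68 rad/s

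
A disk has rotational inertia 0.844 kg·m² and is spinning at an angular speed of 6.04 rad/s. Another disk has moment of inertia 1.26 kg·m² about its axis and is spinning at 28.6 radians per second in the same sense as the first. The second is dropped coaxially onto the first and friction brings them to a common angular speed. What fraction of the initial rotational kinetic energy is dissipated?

fraction ≈ 0.242

The coupling torques are internal; angular momentum about the shared axis is conserved.
Taking A's sense as positive: L = (0.8440)(6.04) + (1.260)(28.6) = 41.13 kg·m²·rad/s.
Combined I = 0.8440 + 1.260 = 2.104 kg·m².
ω_f = L / I = 41.13 / 2.104 = 19.55 rad/s.
KE_i = ½ΣIω² = 530.7 J; KE_f = ½(2.104)(19.55)² = 402.1 J.
Fraction dissipated = (KE_i − KE_f)/KE_i = 0.2424.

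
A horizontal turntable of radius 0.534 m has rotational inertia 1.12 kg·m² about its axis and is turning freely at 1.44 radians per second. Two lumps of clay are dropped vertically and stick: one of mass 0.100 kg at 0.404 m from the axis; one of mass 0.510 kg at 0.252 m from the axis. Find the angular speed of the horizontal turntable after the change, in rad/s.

No external torque acts about the axis; L_before = L_after.
Added inertia Σmr² = (0.100)(0.404)² + (0.510)(0.252)² = 0.04871 kg·m²; I_f = 1.120 + 0.04871 = 1.169 kg·m².
ω_f = I_p ω_i / I_f = (1.120)(1.44) / 1.169 = 1.380 rad/s.

ω_f ≈ 1.38 rad/s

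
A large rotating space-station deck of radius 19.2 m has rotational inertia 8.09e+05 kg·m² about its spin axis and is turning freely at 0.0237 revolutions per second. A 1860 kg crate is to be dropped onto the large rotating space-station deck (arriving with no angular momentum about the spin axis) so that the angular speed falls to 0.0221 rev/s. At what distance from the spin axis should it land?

r ≈ 5.61 m

No external torque acts about the spin axis; L_before = L_after.
I_p ω_i = (I_p + m r²) ω_f ⇒ m r² = I_p(ω_i/ω_f − 1) = 8.090e+05(0.0237/0.0221 − 1) = 58570 kg·m².
r = √(58570/1860) = 5.612 m.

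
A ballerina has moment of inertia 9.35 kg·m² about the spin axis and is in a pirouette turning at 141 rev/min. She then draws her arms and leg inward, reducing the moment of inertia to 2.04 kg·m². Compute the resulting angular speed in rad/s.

ω₂ ≈ 67.7 rad/s

Angular momentum about the spin axis is conserved since the torque about it is zero.
ω₂ = I₁ω₁ / I₂ = (9.350)(141 rpm) / (2.040) = 646.2 rpm = 67.68 rad/s.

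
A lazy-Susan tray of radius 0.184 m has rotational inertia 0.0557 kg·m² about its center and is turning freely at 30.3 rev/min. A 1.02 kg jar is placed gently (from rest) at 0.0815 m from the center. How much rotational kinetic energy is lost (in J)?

No external torque acts about the center; L_before = L_after.
Added inertia Σmr² = (1.02)(0.0815)² = 0.006775 kg·m²; I_f = 0.05570 + 0.006775 = 0.06248 kg·m².
ω_f = I_p ω_i / I_f = (0.05570)(30.3) / 0.06248 = 27.01 rpm.
KE_i = ½(0.05570)(3.173 rad/s)² = 0.2804 J; KE_f = ½(0.06248)(2.829)² = 0.2500 J.

energy lost ≈ 0.0304 J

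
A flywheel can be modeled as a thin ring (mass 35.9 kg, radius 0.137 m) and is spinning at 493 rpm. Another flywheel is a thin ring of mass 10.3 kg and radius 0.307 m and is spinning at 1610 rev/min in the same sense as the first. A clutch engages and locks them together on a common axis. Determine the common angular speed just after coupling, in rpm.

No external torque acts about the common axis, so total angular momentum is conserved.
Moments of inertia: I_A = (35.9)(0.137)² = 0.6738 kg·m²; I_B = (10.3)(0.307)² = 0.9708 kg·m².
Taking A's sense as positive: L = (0.6738)(493) + (0.9708)(1610) = 1895 kg·m²·rpm.
Combined I = 0.6738 + 0.9708 = 1.645 kg·m².
ω_f = L / I = 1895 / 1.645 = 1152 rpm.

|ω_f| ≈ 1150 rpm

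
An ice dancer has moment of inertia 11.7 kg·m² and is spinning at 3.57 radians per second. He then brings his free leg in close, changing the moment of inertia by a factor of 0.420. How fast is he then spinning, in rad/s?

ω₂ ≈ 8.50 rad/s

Angular momentum about the spin axis is conserved since the torque about it is zero.
I₂ = 0.420 × 11.7 = 4.914 kg·m².
ω₂ = I₁ω₁ / I₂ = (11.70)(3.57 rad/s) / (4.914) = 8.500 rad/s.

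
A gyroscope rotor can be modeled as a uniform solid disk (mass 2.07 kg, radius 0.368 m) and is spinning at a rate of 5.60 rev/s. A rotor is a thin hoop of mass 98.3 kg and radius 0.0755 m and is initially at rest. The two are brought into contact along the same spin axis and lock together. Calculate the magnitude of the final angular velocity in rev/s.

The coupling torques are internal; angular momentum about the shared axis is conserved.
Moments of inertia: I_A = ½(2.07)(0.368)² = 0.1402 kg·m²; I_B = (98.3)(0.0755)² = 0.5603 kg·m².
Taking A's sense as positive: L = (0.1402)(5.60) = 0.7849 kg·m²·rev/s.
Combined I = 0.1402 + 0.5603 = 0.7005 kg·m².
ω_f = L / I = 0.7849 / 0.7005 = 1.121 rev/s.

|ω_f| ≈ 1.12 rev/s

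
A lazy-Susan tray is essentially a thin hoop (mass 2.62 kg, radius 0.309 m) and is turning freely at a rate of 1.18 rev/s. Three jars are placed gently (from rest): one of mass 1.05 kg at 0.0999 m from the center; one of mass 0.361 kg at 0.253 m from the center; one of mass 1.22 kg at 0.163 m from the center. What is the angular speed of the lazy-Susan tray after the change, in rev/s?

No external torque acts about the center; L_before = L_after.
I_p = (2.62)(0.309)² = 0.2502 kg·m².
Added inertia Σmr² = (1.05)(0.0999)² + (0.361)(0.253)² + (1.22)(0.163)² = 0.06600 kg·m²; I_f = 0.2502 + 0.06600 = 0.3162 kg·m².
ω_f = I_p ω_i / I_f = (0.2502)(1.18) / 0.3162 = 0.9337 rev/s.

ω_f ≈ 0.934 rev/s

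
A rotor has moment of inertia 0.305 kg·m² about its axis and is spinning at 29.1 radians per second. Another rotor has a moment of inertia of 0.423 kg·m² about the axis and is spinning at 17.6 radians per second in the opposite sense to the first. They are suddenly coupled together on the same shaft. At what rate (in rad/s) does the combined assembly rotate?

|ω_f| ≈ 1.97 rad/s

No external torque acts about the common axis, so total angular momentum is conserved.
Taking A's sense as positive: L = (0.3050)(29.1) − (0.4230)(17.6) = 1.431 kg·m²·rad/s.
Combined I = 0.3050 + 0.4230 = 0.7280 kg·m².
ω_f = L / I = 1.431 / 0.7280 = 1.965 rad/s.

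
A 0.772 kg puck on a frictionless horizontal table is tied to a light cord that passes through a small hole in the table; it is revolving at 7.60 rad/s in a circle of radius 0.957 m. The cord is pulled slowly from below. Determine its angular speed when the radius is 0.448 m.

ω₂ ≈ 34.7 rad/s

The constraining force is radial, so m r² ω about the center is conserved.
ω₂ = ω₁ (r₁/r₂)² = (7.60)(0.957/0.448)² = 34.68 rad/s.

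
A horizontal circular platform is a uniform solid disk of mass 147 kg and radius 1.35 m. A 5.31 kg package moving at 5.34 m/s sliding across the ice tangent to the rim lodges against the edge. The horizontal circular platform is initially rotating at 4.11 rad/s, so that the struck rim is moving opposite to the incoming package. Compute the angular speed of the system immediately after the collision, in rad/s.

|ω_f| ≈ 3.57 rad/s

About the central axle the impulsive forces during the collision are internal, so angular momentum about that axis is conserved.
I_p = ½(147)(1.35)² = 134.0 kg·m². Taking the sense of the package's angular momentum as positive, L_{package} = m v R = (5.31)(5.34)(1.35) = 38.28 kg·m²/s.
L_i = −I_p ω_p + m v R = −(134.0)(4.11) + 38.28 = -512.3 kg·m²/s.
After sticking, I_f = I_p + m R² = 134.0 + (5.31)(1.35)² = 143.6 kg·m².
ω_f = L_i / I_f = -512.3 / 143.6 = -3.567 rad/s.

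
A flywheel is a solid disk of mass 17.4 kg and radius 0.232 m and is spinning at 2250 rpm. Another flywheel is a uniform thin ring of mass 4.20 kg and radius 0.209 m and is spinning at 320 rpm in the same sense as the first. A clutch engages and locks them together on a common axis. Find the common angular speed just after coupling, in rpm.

|ω_f| ≈ 1710 rpm

The coupling torques are internal; angular momentum about the shared axis is conserved.
Moments of inertia: I_A = ½(17.4)(0.232)² = 0.4683 kg·m²; I_B = (4.20)(0.209)² = 0.1835 kg·m².
Taking A's sense as positive: L = (0.4683)(2250) + (0.1835)(320) = 1112 kg·m²·rpm.
Combined I = 0.4683 + 0.1835 = 0.6517 kg·m².
ω_f = L / I = 1112 / 0.6517 = 1707 rpm.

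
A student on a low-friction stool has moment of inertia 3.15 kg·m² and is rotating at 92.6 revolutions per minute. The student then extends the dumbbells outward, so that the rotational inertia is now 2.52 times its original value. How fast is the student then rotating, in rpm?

Angular momentum about the spin axis is conserved since the torque about it is zero.
I₂ = 2.52 × 3.15 = 7.938 kg·m².
ω₂ = I₁ω₁ / I₂ = (3.150)(92.6 rpm) / (7.938) = 36.75 rpm.

ω₂ ≈ 36.7 rpm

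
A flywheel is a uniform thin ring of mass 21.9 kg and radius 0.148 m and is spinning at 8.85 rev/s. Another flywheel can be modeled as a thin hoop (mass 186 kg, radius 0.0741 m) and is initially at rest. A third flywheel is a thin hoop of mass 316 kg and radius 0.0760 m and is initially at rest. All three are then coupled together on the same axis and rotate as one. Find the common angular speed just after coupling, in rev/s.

The coupling torques are internal; angular momentum about the shared axis is conserved.
Moments of inertia: I_A = (21.9)(0.148)² = 0.4797 kg·m²; I_B = (186)(0.0741)² = 1.021 kg·m²; I_C = (316)(0.0760)² = 1.825 kg·m².
Taking A's sense as positive: L = (0.4797)(8.85) = 4.245 kg·m²·rev/s.
Combined I = 0.4797 + 1.021 + 1.825 = 3.326 kg·m².
ω_f = L / I = 4.245 / 3.326 = 1.276 rev/s.

|ω_f| ≈ 1.28 rev/s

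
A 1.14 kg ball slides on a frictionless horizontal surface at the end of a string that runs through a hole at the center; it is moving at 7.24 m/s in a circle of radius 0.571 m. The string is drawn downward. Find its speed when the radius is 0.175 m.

The only horizontal force on the mass is along the cord (radial), so it exerts no torque about the hole and angular momentum m v r is conserved.
v₂ = v₁ r₁ / r₂ = (7.24)(0.571) / (0.175) = 23.62 m/s.

v₂ ≈ 23.6 m/s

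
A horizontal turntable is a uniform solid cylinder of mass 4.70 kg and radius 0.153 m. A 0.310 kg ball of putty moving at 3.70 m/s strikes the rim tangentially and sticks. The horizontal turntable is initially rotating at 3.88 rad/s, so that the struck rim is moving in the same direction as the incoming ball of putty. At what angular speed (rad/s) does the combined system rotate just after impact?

|ω_f| ≈ 6.25 rad/s

The axle reaction passes through the axle and exerts no torque about it; angular momentum about the axle is conserved through the impact.
I_p = ½(4.70)(0.153)² = 0.05501 kg·m². Taking the sense of the ball of putty's angular momentum as positive, L_{ball} = m v R = (0.310)(3.70)(0.153) = 0.1755 kg·m²/s.
L_i = +I_p ω_p + m v R = +(0.05501)(3.88) + 0.1755 = 0.3889 kg·m²/s.
After sticking, I_f = I_p + m R² = 0.05501 + (0.310)(0.153)² = 0.06227 kg·m².
ω_f = L_i / I_f = 0.3889 / 0.06227 = 6.246 rad/s.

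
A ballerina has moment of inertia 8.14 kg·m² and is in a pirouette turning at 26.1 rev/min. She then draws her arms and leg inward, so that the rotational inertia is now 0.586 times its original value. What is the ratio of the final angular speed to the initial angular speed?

With no external torque about the axis, L is conserved: I₁ω₁ = I₂ω₂.
I₂ = 0.586 × 8.14 = 4.770 kg·m².
ω₂/ω₁ = I₁/I₂ = 8.140 / 4.770 = 1.706.

ω₂/ω₁ ≈ 1.71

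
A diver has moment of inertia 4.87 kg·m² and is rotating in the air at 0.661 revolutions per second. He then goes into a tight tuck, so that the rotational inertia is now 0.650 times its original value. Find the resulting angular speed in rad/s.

ω₂ ≈ 6.39 rad/s

With no external torque about the axis, L is conserved: I₁ω₁ = I₂ω₂.
I₂ = 0.650 × 4.87 = 3.166 kg·m².
ω₂ = I₁ω₁ / I₂ = (4.870)(0.661 rev/s) / (3.166) = 1.017 rev/s = 6.390 rad/s.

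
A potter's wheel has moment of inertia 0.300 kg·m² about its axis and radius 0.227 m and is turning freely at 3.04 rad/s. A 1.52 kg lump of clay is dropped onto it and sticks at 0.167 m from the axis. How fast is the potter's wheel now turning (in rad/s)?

The added mass arrives with no angular momentum about the axis, and any external torque about the axis is negligible, so the system's angular momentum is conserved.
Added inertia Σmr² = (1.52)(0.167)² = 0.04239 kg·m²; I_f = 0.3000 + 0.04239 = 0.3424 kg·m².
ω_f = I_p ω_i / I_f = (0.3000)(3.04) / 0.3424 = 2.664 rad/s.

ω_f ≈ 2.66 rad/s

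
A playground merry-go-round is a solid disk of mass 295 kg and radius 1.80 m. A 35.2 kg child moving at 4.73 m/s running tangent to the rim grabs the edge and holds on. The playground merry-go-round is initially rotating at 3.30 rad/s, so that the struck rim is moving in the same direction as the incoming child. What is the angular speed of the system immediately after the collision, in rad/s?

|ω_f| ≈ 3.17 rad/s

The axle reaction passes through the axle and exerts no torque about it; angular momentum about the axle is conserved through the impact.
I_p = ½(295)(1.80)² = 477.9 kg·m². Taking the sense of the child's angular momentum as positive, L_{child} = m v R = (35.2)(4.73)(1.80) = 299.7 kg·m²/s.
L_i = +I_p ω_p + m v R = +(477.9)(3.30) + 299.7 = 1877 kg·m²/s.
After sticking, I_f = I_p + m R² = 477.9 + (35.2)(1.80)² = 591.9 kg·m².
ω_f = L_i / I_f = 1877 / 591.9 = 3.170 rad/s.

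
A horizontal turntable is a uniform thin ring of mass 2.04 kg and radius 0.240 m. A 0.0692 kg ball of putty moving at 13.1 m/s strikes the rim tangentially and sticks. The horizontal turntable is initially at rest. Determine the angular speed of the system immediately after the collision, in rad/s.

|ω_f| ≈ 1.79 rad/s

The axle reaction passes through the axle and exerts no torque about it; angular momentum about the axle is conserved through the impact.
I_p = (2.04)(0.240)² = 0.1175 kg·m². Taking the sense of the ball of putty's angular momentum as positive, L_{ball} = m v R = (0.0692)(13.1)(0.240) = 0.2176 kg·m²/s.
L_i = 0 + 0.2176 = 0.2176 kg·m²/s.
After sticking, I_f = I_p + m R² = 0.1175 + (0.0692)(0.240)² = 0.1215 kg·m².
ω_f = L_i / I_f = 0.2176 / 0.1215 = 1.791 rad/s.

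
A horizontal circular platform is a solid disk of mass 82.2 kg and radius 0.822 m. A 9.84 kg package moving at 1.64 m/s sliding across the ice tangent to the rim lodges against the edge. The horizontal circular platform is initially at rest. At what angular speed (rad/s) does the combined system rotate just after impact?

|ω_f| ≈ 0.385 rad/s

About the central axle the impulsive forces during the collision are internal, so angular momentum about that axis is conserved.
I_p = ½(82.2)(0.822)² = 27.77 kg·m². Taking the sense of the package's angular momentum as positive, L_{package} = m v R = (9.84)(1.64)(0.822) = 13.27 kg·m²/s.
L_i = 0 + 13.27 = 13.27 kg·m²/s.
After sticking, I_f = I_p + m R² = 27.77 + (9.84)(0.822)² = 34.42 kg·m².
ω_f = L_i / I_f = 13.27 / 34.42 = 0.3854 rad/s.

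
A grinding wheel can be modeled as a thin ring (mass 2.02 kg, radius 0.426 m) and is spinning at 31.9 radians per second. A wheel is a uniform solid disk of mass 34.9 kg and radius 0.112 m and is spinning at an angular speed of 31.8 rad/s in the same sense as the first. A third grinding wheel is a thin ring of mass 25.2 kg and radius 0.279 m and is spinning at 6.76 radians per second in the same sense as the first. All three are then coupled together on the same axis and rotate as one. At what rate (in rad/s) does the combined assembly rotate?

|ω_f| ≈ 12.5 rad/s

No external torque acts about the common axis, so total angular momentum is conserved.
Moments of inertia: I_A = (2.02)(0.426)² = 0.3666 kg·m²; I_B = ½(34.9)(0.112)² = 0.2189 kg·m²; I_C = (25.2)(0.279)² = 1.962 kg·m².
Taking A's sense as positive: L = (0.3666)(31.9) + (0.2189)(31.8) + (1.962)(6.76) = 31.92 kg·m²·rad/s.
Combined I = 0.3666 + 0.2189 + 1.962 = 2.547 kg·m².
ω_f = L / I = 31.92 / 2.547 = 12.53 rad/s.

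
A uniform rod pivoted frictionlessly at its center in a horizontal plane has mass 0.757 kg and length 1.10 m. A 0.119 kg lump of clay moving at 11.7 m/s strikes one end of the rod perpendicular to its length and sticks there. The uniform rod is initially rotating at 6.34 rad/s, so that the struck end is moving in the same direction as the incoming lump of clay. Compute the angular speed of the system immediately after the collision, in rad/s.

|ω_f| ≈ 11.1 rad/s

The axle reaction passes through the pivot and exerts no torque about it; angular momentum about the pivot is conserved through the impact.
I_p = (1/12)(0.757)(1.10)² = 0.07633 kg·m². Taking the sense of the lump of clay's angular momentum as positive, L_{lump} = m v R = (0.119)(11.7)(1.10/2) = 0.7658 kg·m²/s.
L_i = +I_p ω_p + m v R = +(0.07633)(6.34) + 0.7658 = 1.250 kg·m²/s.
After sticking, I_f = I_p + m R² = 0.07633 + (0.119)(1.10/2)² = 0.1123 kg·m².
ω_f = L_i / I_f = 1.250 / 0.1123 = 11.13 rad/s.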